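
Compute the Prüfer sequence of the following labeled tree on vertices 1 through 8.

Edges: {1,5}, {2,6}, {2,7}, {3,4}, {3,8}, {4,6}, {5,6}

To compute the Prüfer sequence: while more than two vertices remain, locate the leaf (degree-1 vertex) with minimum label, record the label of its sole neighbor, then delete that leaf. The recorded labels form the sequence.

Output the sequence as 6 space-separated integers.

Step 1: leaves = {1,7,8}. Remove smallest leaf 1, emit neighbor 5.
Step 2: leaves = {5,7,8}. Remove smallest leaf 5, emit neighbor 6.
Step 3: leaves = {7,8}. Remove smallest leaf 7, emit neighbor 2.
Step 4: leaves = {2,8}. Remove smallest leaf 2, emit neighbor 6.
Step 5: leaves = {6,8}. Remove smallest leaf 6, emit neighbor 4.
Step 6: leaves = {4,8}. Remove smallest leaf 4, emit neighbor 3.
Done: 2 vertices remain (3, 8). Sequence = [5 6 2 6 4 3]

Answer: 5 6 2 6 4 3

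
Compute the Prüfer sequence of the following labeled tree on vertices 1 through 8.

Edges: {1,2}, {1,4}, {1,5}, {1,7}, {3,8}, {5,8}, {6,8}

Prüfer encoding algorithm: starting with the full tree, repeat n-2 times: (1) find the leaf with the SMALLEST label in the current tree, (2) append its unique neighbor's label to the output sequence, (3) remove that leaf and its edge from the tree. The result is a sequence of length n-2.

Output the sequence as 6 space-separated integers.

Step 1: leaves = {2,3,4,6,7}. Remove smallest leaf 2, emit neighbor 1.
Step 2: leaves = {3,4,6,7}. Remove smallest leaf 3, emit neighbor 8.
Step 3: leaves = {4,6,7}. Remove smallest leaf 4, emit neighbor 1.
Step 4: leaves = {6,7}. Remove smallest leaf 6, emit neighbor 8.
Step 5: leaves = {7,8}. Remove smallest leaf 7, emit neighbor 1.
Step 6: leaves = {1,8}. Remove smallest leaf 1, emit neighbor 5.
Done: 2 vertices remain (5, 8). Sequence = [1 8 1 8 1 5]

Answer: 1 8 1 8 1 5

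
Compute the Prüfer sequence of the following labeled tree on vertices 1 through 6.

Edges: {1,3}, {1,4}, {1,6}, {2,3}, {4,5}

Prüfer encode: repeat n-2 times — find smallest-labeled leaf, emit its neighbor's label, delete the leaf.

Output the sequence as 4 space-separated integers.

Step 1: leaves = {2,5,6}. Remove smallest leaf 2, emit neighbor 3.
Step 2: leaves = {3,5,6}. Remove smallest leaf 3, emit neighbor 1.
Step 3: leaves = {5,6}. Remove smallest leaf 5, emit neighbor 4.
Step 4: leaves = {4,6}. Remove smallest leaf 4, emit neighbor 1.
Done: 2 vertices remain (1, 6). Sequence = [3 1 4 1]

Answer: 3 1 4 1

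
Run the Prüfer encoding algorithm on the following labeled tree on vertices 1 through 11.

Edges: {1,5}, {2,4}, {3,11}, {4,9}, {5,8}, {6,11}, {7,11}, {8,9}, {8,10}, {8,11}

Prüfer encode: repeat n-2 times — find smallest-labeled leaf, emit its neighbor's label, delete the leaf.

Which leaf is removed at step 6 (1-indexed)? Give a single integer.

Answer: 6

Derivation:
Step 1: current leaves = {1,2,3,6,7,10}. Remove leaf 1 (neighbor: 5).
Step 2: current leaves = {2,3,5,6,7,10}. Remove leaf 2 (neighbor: 4).
Step 3: current leaves = {3,4,5,6,7,10}. Remove leaf 3 (neighbor: 11).
Step 4: current leaves = {4,5,6,7,10}. Remove leaf 4 (neighbor: 9).
Step 5: current leaves = {5,6,7,9,10}. Remove leaf 5 (neighbor: 8).
Step 6: current leaves = {6,7,9,10}. Remove leaf 6 (neighbor: 11).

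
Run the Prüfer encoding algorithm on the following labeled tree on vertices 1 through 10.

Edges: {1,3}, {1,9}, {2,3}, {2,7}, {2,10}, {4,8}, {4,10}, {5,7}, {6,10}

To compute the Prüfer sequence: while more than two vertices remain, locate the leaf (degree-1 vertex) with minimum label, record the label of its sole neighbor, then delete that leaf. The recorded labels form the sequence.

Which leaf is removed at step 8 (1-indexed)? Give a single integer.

Answer: 3

Derivation:
Step 1: current leaves = {5,6,8,9}. Remove leaf 5 (neighbor: 7).
Step 2: current leaves = {6,7,8,9}. Remove leaf 6 (neighbor: 10).
Step 3: current leaves = {7,8,9}. Remove leaf 7 (neighbor: 2).
Step 4: current leaves = {8,9}. Remove leaf 8 (neighbor: 4).
Step 5: current leaves = {4,9}. Remove leaf 4 (neighbor: 10).
Step 6: current leaves = {9,10}. Remove leaf 9 (neighbor: 1).
Step 7: current leaves = {1,10}. Remove leaf 1 (neighbor: 3).
Step 8: current leaves = {3,10}. Remove leaf 3 (neighbor: 2).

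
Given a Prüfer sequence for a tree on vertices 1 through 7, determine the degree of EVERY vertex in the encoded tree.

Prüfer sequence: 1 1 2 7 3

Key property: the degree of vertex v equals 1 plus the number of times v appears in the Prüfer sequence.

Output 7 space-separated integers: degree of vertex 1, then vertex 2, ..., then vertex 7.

Answer: 3 2 2 1 1 1 2

Derivation:
p_1 = 1: count[1] becomes 1
p_2 = 1: count[1] becomes 2
p_3 = 2: count[2] becomes 1
p_4 = 7: count[7] becomes 1
p_5 = 3: count[3] becomes 1
Degrees (1 + count): deg[1]=1+2=3, deg[2]=1+1=2, deg[3]=1+1=2, deg[4]=1+0=1, deg[5]=1+0=1, deg[6]=1+0=1, deg[7]=1+1=2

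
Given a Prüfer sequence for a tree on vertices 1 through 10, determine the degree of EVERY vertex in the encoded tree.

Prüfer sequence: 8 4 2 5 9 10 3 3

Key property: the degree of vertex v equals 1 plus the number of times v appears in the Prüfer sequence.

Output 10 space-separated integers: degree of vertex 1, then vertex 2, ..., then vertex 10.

Answer: 1 2 3 2 2 1 1 2 2 2

Derivation:
p_1 = 8: count[8] becomes 1
p_2 = 4: count[4] becomes 1
p_3 = 2: count[2] becomes 1
p_4 = 5: count[5] becomes 1
p_5 = 9: count[9] becomes 1
p_6 = 10: count[10] becomes 1
p_7 = 3: count[3] becomes 1
p_8 = 3: count[3] becomes 2
Degrees (1 + count): deg[1]=1+0=1, deg[2]=1+1=2, deg[3]=1+2=3, deg[4]=1+1=2, deg[5]=1+1=2, deg[6]=1+0=1, deg[7]=1+0=1, deg[8]=1+1=2, deg[9]=1+1=2, deg[10]=1+1=2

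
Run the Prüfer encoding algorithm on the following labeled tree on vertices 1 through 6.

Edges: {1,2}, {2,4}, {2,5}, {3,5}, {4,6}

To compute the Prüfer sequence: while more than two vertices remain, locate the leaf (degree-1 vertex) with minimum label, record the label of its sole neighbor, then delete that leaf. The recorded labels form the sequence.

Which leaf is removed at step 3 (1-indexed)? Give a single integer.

Step 1: current leaves = {1,3,6}. Remove leaf 1 (neighbor: 2).
Step 2: current leaves = {3,6}. Remove leaf 3 (neighbor: 5).
Step 3: current leaves = {5,6}. Remove leaf 5 (neighbor: 2).

Answer: 5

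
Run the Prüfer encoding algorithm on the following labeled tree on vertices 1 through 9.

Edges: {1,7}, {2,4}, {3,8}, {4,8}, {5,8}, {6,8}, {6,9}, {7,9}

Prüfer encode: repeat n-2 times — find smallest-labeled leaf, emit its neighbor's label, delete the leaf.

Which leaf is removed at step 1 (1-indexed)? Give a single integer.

Step 1: current leaves = {1,2,3,5}. Remove leaf 1 (neighbor: 7).

Answer: 1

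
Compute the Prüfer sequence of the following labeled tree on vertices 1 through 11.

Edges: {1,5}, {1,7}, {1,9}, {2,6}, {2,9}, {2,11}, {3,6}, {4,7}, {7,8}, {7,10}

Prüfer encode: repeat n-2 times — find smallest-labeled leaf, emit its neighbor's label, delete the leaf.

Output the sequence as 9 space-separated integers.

Answer: 6 7 1 2 7 7 1 9 2

Derivation:
Step 1: leaves = {3,4,5,8,10,11}. Remove smallest leaf 3, emit neighbor 6.
Step 2: leaves = {4,5,6,8,10,11}. Remove smallest leaf 4, emit neighbor 7.
Step 3: leaves = {5,6,8,10,11}. Remove smallest leaf 5, emit neighbor 1.
Step 4: leaves = {6,8,10,11}. Remove smallest leaf 6, emit neighbor 2.
Step 5: leaves = {8,10,11}. Remove smallest leaf 8, emit neighbor 7.
Step 6: leaves = {10,11}. Remove smallest leaf 10, emit neighbor 7.
Step 7: leaves = {7,11}. Remove smallest leaf 7, emit neighbor 1.
Step 8: leaves = {1,11}. Remove smallest leaf 1, emit neighbor 9.
Step 9: leaves = {9,11}. Remove smallest leaf 9, emit neighbor 2.
Done: 2 vertices remain (2, 11). Sequence = [6 7 1 2 7 7 1 9 2]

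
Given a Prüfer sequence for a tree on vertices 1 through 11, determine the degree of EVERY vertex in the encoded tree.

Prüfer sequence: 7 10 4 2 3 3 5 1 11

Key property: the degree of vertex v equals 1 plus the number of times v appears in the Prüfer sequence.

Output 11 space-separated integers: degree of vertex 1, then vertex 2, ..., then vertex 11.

p_1 = 7: count[7] becomes 1
p_2 = 10: count[10] becomes 1
p_3 = 4: count[4] becomes 1
p_4 = 2: count[2] becomes 1
p_5 = 3: count[3] becomes 1
p_6 = 3: count[3] becomes 2
p_7 = 5: count[5] becomes 1
p_8 = 1: count[1] becomes 1
p_9 = 11: count[11] becomes 1
Degrees (1 + count): deg[1]=1+1=2, deg[2]=1+1=2, deg[3]=1+2=3, deg[4]=1+1=2, deg[5]=1+1=2, deg[6]=1+0=1, deg[7]=1+1=2, deg[8]=1+0=1, deg[9]=1+0=1, deg[10]=1+1=2, deg[11]=1+1=2

Answer: 2 2 3 2 2 1 2 1 1 2 2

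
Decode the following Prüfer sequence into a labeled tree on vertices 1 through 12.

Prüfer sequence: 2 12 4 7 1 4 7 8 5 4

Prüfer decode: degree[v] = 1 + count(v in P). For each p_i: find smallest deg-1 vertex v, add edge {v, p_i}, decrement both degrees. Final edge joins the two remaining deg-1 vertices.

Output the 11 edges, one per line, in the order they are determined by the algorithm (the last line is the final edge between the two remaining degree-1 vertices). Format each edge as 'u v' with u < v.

Initial degrees: {1:2, 2:2, 3:1, 4:4, 5:2, 6:1, 7:3, 8:2, 9:1, 10:1, 11:1, 12:2}
Step 1: smallest deg-1 vertex = 3, p_1 = 2. Add edge {2,3}. Now deg[3]=0, deg[2]=1.
Step 2: smallest deg-1 vertex = 2, p_2 = 12. Add edge {2,12}. Now deg[2]=0, deg[12]=1.
Step 3: smallest deg-1 vertex = 6, p_3 = 4. Add edge {4,6}. Now deg[6]=0, deg[4]=3.
Step 4: smallest deg-1 vertex = 9, p_4 = 7. Add edge {7,9}. Now deg[9]=0, deg[7]=2.
Step 5: smallest deg-1 vertex = 10, p_5 = 1. Add edge {1,10}. Now deg[10]=0, deg[1]=1.
Step 6: smallest deg-1 vertex = 1, p_6 = 4. Add edge {1,4}. Now deg[1]=0, deg[4]=2.
Step 7: smallest deg-1 vertex = 11, p_7 = 7. Add edge {7,11}. Now deg[11]=0, deg[7]=1.
Step 8: smallest deg-1 vertex = 7, p_8 = 8. Add edge {7,8}. Now deg[7]=0, deg[8]=1.
Step 9: smallest deg-1 vertex = 8, p_9 = 5. Add edge {5,8}. Now deg[8]=0, deg[5]=1.
Step 10: smallest deg-1 vertex = 5, p_10 = 4. Add edge {4,5}. Now deg[5]=0, deg[4]=1.
Final: two remaining deg-1 vertices are 4, 12. Add edge {4,12}.

Answer: 2 3
2 12
4 6
7 9
1 10
1 4
7 11
7 8
5 8
4 5
4 12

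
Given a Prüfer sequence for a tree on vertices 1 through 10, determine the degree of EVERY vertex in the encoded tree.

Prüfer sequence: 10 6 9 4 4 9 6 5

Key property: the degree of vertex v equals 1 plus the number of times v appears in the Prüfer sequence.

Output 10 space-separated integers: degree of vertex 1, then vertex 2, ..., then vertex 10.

p_1 = 10: count[10] becomes 1
p_2 = 6: count[6] becomes 1
p_3 = 9: count[9] becomes 1
p_4 = 4: count[4] becomes 1
p_5 = 4: count[4] becomes 2
p_6 = 9: count[9] becomes 2
p_7 = 6: count[6] becomes 2
p_8 = 5: count[5] becomes 1
Degrees (1 + count): deg[1]=1+0=1, deg[2]=1+0=1, deg[3]=1+0=1, deg[4]=1+2=3, deg[5]=1+1=2, deg[6]=1+2=3, deg[7]=1+0=1, deg[8]=1+0=1, deg[9]=1+2=3, deg[10]=1+1=2

Answer: 1 1 1 3 2 3 1 1 3 2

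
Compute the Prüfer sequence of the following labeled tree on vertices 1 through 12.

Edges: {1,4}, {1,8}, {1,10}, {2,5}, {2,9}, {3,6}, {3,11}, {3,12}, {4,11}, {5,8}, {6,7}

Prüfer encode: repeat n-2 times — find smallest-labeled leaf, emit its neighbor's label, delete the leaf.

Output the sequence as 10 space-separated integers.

Answer: 6 3 2 5 8 1 1 4 11 3

Derivation:
Step 1: leaves = {7,9,10,12}. Remove smallest leaf 7, emit neighbor 6.
Step 2: leaves = {6,9,10,12}. Remove smallest leaf 6, emit neighbor 3.
Step 3: leaves = {9,10,12}. Remove smallest leaf 9, emit neighbor 2.
Step 4: leaves = {2,10,12}. Remove smallest leaf 2, emit neighbor 5.
Step 5: leaves = {5,10,12}. Remove smallest leaf 5, emit neighbor 8.
Step 6: leaves = {8,10,12}. Remove smallest leaf 8, emit neighbor 1.
Step 7: leaves = {10,12}. Remove smallest leaf 10, emit neighbor 1.
Step 8: leaves = {1,12}. Remove smallest leaf 1, emit neighbor 4.
Step 9: leaves = {4,12}. Remove smallest leaf 4, emit neighbor 11.
Step 10: leaves = {11,12}. Remove smallest leaf 11, emit neighbor 3.
Done: 2 vertices remain (3, 12). Sequence = [6 3 2 5 8 1 1 4 11 3]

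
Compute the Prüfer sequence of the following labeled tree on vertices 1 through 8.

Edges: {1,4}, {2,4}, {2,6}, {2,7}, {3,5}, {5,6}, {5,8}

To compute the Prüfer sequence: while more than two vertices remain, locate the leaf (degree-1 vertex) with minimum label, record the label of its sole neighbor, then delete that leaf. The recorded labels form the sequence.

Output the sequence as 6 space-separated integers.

Step 1: leaves = {1,3,7,8}. Remove smallest leaf 1, emit neighbor 4.
Step 2: leaves = {3,4,7,8}. Remove smallest leaf 3, emit neighbor 5.
Step 3: leaves = {4,7,8}. Remove smallest leaf 4, emit neighbor 2.
Step 4: leaves = {7,8}. Remove smallest leaf 7, emit neighbor 2.
Step 5: leaves = {2,8}. Remove smallest leaf 2, emit neighbor 6.
Step 6: leaves = {6,8}. Remove smallest leaf 6, emit neighbor 5.
Done: 2 vertices remain (5, 8). Sequence = [4 5 2 2 6 5]

Answer: 4 5 2 2 6 5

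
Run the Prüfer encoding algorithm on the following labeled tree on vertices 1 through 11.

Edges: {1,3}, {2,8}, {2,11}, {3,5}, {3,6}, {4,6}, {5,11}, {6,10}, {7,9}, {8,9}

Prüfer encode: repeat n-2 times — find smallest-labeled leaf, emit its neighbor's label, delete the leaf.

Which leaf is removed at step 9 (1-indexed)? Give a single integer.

Step 1: current leaves = {1,4,7,10}. Remove leaf 1 (neighbor: 3).
Step 2: current leaves = {4,7,10}. Remove leaf 4 (neighbor: 6).
Step 3: current leaves = {7,10}. Remove leaf 7 (neighbor: 9).
Step 4: current leaves = {9,10}. Remove leaf 9 (neighbor: 8).
Step 5: current leaves = {8,10}. Remove leaf 8 (neighbor: 2).
Step 6: current leaves = {2,10}. Remove leaf 2 (neighbor: 11).
Step 7: current leaves = {10,11}. Remove leaf 10 (neighbor: 6).
Step 8: current leaves = {6,11}. Remove leaf 6 (neighbor: 3).
Step 9: current leaves = {3,11}. Remove leaf 3 (neighbor: 5).

Answer: 3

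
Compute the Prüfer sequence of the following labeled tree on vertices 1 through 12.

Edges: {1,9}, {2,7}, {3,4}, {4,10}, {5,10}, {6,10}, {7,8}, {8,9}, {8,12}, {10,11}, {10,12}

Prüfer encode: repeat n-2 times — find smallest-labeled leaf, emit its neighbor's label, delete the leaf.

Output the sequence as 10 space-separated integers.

Answer: 9 7 4 10 10 10 8 8 12 10

Derivation:
Step 1: leaves = {1,2,3,5,6,11}. Remove smallest leaf 1, emit neighbor 9.
Step 2: leaves = {2,3,5,6,9,11}. Remove smallest leaf 2, emit neighbor 7.
Step 3: leaves = {3,5,6,7,9,11}. Remove smallest leaf 3, emit neighbor 4.
Step 4: leaves = {4,5,6,7,9,11}. Remove smallest leaf 4, emit neighbor 10.
Step 5: leaves = {5,6,7,9,11}. Remove smallest leaf 5, emit neighbor 10.
Step 6: leaves = {6,7,9,11}. Remove smallest leaf 6, emit neighbor 10.
Step 7: leaves = {7,9,11}. Remove smallest leaf 7, emit neighbor 8.
Step 8: leaves = {9,11}. Remove smallest leaf 9, emit neighbor 8.
Step 9: leaves = {8,11}. Remove smallest leaf 8, emit neighbor 12.
Step 10: leaves = {11,12}. Remove smallest leaf 11, emit neighbor 10.
Done: 2 vertices remain (10, 12). Sequence = [9 7 4 10 10 10 8 8 12 10]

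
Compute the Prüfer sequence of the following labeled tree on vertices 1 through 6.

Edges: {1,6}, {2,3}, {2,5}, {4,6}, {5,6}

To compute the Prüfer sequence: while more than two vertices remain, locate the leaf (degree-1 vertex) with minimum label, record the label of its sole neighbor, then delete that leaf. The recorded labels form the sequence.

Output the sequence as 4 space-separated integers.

Answer: 6 2 5 6

Derivation:
Step 1: leaves = {1,3,4}. Remove smallest leaf 1, emit neighbor 6.
Step 2: leaves = {3,4}. Remove smallest leaf 3, emit neighbor 2.
Step 3: leaves = {2,4}. Remove smallest leaf 2, emit neighbor 5.
Step 4: leaves = {4,5}. Remove smallest leaf 4, emit neighbor 6.
Done: 2 vertices remain (5, 6). Sequence = [6 2 5 6]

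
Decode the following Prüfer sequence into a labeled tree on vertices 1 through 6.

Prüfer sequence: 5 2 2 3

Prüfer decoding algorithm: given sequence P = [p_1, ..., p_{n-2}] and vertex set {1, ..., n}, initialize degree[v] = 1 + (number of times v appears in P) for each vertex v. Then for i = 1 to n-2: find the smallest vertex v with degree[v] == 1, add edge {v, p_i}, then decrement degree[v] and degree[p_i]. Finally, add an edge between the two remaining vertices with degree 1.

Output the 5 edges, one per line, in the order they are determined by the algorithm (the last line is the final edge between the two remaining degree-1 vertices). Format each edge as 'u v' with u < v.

Answer: 1 5
2 4
2 5
2 3
3 6

Derivation:
Initial degrees: {1:1, 2:3, 3:2, 4:1, 5:2, 6:1}
Step 1: smallest deg-1 vertex = 1, p_1 = 5. Add edge {1,5}. Now deg[1]=0, deg[5]=1.
Step 2: smallest deg-1 vertex = 4, p_2 = 2. Add edge {2,4}. Now deg[4]=0, deg[2]=2.
Step 3: smallest deg-1 vertex = 5, p_3 = 2. Add edge {2,5}. Now deg[5]=0, deg[2]=1.
Step 4: smallest deg-1 vertex = 2, p_4 = 3. Add edge {2,3}. Now deg[2]=0, deg[3]=1.
Final: two remaining deg-1 vertices are 3, 6. Add edge {3,6}.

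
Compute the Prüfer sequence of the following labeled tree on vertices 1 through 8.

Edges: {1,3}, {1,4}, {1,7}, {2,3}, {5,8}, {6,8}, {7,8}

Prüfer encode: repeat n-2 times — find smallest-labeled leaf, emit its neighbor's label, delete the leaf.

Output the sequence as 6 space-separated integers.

Step 1: leaves = {2,4,5,6}. Remove smallest leaf 2, emit neighbor 3.
Step 2: leaves = {3,4,5,6}. Remove smallest leaf 3, emit neighbor 1.
Step 3: leaves = {4,5,6}. Remove smallest leaf 4, emit neighbor 1.
Step 4: leaves = {1,5,6}. Remove smallest leaf 1, emit neighbor 7.
Step 5: leaves = {5,6,7}. Remove smallest leaf 5, emit neighbor 8.
Step 6: leaves = {6,7}. Remove smallest leaf 6, emit neighbor 8.
Done: 2 vertices remain (7, 8). Sequence = [3 1 1 7 8 8]

Answer: 3 1 1 7 8 8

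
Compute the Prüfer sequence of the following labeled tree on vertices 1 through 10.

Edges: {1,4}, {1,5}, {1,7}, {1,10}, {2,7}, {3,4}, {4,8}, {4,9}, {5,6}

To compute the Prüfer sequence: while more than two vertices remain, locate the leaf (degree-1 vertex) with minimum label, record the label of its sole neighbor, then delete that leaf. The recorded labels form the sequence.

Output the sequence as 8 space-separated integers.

Step 1: leaves = {2,3,6,8,9,10}. Remove smallest leaf 2, emit neighbor 7.
Step 2: leaves = {3,6,7,8,9,10}. Remove smallest leaf 3, emit neighbor 4.
Step 3: leaves = {6,7,8,9,10}. Remove smallest leaf 6, emit neighbor 5.
Step 4: leaves = {5,7,8,9,10}. Remove smallest leaf 5, emit neighbor 1.
Step 5: leaves = {7,8,9,10}. Remove smallest leaf 7, emit neighbor 1.
Step 6: leaves = {8,9,10}. Remove smallest leaf 8, emit neighbor 4.
Step 7: leaves = {9,10}. Remove smallest leaf 9, emit neighbor 4.
Step 8: leaves = {4,10}. Remove smallest leaf 4, emit neighbor 1.
Done: 2 vertices remain (1, 10). Sequence = [7 4 5 1 1 4 4 1]

Answer: 7 4 5 1 1 4 4 1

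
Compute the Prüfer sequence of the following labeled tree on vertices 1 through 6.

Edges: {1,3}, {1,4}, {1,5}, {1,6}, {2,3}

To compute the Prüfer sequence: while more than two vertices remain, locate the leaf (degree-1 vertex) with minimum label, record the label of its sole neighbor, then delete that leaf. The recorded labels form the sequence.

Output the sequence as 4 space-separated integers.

Step 1: leaves = {2,4,5,6}. Remove smallest leaf 2, emit neighbor 3.
Step 2: leaves = {3,4,5,6}. Remove smallest leaf 3, emit neighbor 1.
Step 3: leaves = {4,5,6}. Remove smallest leaf 4, emit neighbor 1.
Step 4: leaves = {5,6}. Remove smallest leaf 5, emit neighbor 1.
Done: 2 vertices remain (1, 6). Sequence = [3 1 1 1]

Answer: 3 1 1 1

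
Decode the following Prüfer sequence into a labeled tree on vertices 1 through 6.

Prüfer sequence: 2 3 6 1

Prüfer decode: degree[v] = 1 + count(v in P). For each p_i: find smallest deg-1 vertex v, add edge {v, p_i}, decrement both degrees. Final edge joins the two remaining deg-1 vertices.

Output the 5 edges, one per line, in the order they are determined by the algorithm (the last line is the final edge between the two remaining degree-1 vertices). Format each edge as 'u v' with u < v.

Initial degrees: {1:2, 2:2, 3:2, 4:1, 5:1, 6:2}
Step 1: smallest deg-1 vertex = 4, p_1 = 2. Add edge {2,4}. Now deg[4]=0, deg[2]=1.
Step 2: smallest deg-1 vertex = 2, p_2 = 3. Add edge {2,3}. Now deg[2]=0, deg[3]=1.
Step 3: smallest deg-1 vertex = 3, p_3 = 6. Add edge {3,6}. Now deg[3]=0, deg[6]=1.
Step 4: smallest deg-1 vertex = 5, p_4 = 1. Add edge {1,5}. Now deg[5]=0, deg[1]=1.
Final: two remaining deg-1 vertices are 1, 6. Add edge {1,6}.

Answer: 2 4
2 3
3 6
1 5
1 6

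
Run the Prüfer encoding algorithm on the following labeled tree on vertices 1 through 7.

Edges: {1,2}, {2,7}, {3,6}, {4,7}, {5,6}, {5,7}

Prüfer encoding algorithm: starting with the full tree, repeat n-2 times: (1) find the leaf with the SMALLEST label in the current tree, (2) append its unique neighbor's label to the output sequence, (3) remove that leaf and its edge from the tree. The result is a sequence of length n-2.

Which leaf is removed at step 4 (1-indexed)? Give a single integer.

Step 1: current leaves = {1,3,4}. Remove leaf 1 (neighbor: 2).
Step 2: current leaves = {2,3,4}. Remove leaf 2 (neighbor: 7).
Step 3: current leaves = {3,4}. Remove leaf 3 (neighbor: 6).
Step 4: current leaves = {4,6}. Remove leaf 4 (neighbor: 7).

Answer: 4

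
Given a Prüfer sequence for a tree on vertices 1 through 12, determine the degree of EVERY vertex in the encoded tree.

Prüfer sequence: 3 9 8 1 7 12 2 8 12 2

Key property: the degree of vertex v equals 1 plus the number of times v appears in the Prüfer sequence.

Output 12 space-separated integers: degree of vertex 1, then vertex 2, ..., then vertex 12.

Answer: 2 3 2 1 1 1 2 3 2 1 1 3

Derivation:
p_1 = 3: count[3] becomes 1
p_2 = 9: count[9] becomes 1
p_3 = 8: count[8] becomes 1
p_4 = 1: count[1] becomes 1
p_5 = 7: count[7] becomes 1
p_6 = 12: count[12] becomes 1
p_7 = 2: count[2] becomes 1
p_8 = 8: count[8] becomes 2
p_9 = 12: count[12] becomes 2
p_10 = 2: count[2] becomes 2
Degrees (1 + count): deg[1]=1+1=2, deg[2]=1+2=3, deg[3]=1+1=2, deg[4]=1+0=1, deg[5]=1+0=1, deg[6]=1+0=1, deg[7]=1+1=2, deg[8]=1+2=3, deg[9]=1+1=2, deg[10]=1+0=1, deg[11]=1+0=1, deg[12]=1+2=3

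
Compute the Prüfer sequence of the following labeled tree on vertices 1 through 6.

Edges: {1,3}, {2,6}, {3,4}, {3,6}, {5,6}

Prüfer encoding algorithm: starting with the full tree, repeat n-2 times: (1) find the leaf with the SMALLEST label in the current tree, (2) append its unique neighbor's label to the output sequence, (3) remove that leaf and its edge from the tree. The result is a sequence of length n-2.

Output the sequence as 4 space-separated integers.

Step 1: leaves = {1,2,4,5}. Remove smallest leaf 1, emit neighbor 3.
Step 2: leaves = {2,4,5}. Remove smallest leaf 2, emit neighbor 6.
Step 3: leaves = {4,5}. Remove smallest leaf 4, emit neighbor 3.
Step 4: leaves = {3,5}. Remove smallest leaf 3, emit neighbor 6.
Done: 2 vertices remain (5, 6). Sequence = [3 6 3 6]

Answer: 3 6 3 6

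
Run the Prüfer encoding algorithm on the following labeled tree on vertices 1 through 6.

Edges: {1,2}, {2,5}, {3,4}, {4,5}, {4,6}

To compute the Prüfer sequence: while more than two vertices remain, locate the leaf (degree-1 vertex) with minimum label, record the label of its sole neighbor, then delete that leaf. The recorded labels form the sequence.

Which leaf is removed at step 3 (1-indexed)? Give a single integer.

Answer: 3

Derivation:
Step 1: current leaves = {1,3,6}. Remove leaf 1 (neighbor: 2).
Step 2: current leaves = {2,3,6}. Remove leaf 2 (neighbor: 5).
Step 3: current leaves = {3,5,6}. Remove leaf 3 (neighbor: 4).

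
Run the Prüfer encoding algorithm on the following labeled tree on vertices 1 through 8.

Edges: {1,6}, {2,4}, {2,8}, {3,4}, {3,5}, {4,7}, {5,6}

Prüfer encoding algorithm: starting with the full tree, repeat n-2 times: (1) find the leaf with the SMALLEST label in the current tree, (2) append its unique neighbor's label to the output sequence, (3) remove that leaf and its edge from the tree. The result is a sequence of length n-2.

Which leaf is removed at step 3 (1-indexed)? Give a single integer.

Step 1: current leaves = {1,7,8}. Remove leaf 1 (neighbor: 6).
Step 2: current leaves = {6,7,8}. Remove leaf 6 (neighbor: 5).
Step 3: current leaves = {5,7,8}. Remove leaf 5 (neighbor: 3).

Answer: 5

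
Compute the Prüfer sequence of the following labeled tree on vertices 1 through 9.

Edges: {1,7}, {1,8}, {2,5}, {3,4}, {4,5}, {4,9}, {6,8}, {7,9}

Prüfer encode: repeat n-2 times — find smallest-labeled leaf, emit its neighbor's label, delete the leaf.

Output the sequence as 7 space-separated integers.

Answer: 5 4 4 9 8 1 7

Derivation:
Step 1: leaves = {2,3,6}. Remove smallest leaf 2, emit neighbor 5.
Step 2: leaves = {3,5,6}. Remove smallest leaf 3, emit neighbor 4.
Step 3: leaves = {5,6}. Remove smallest leaf 5, emit neighbor 4.
Step 4: leaves = {4,6}. Remove smallest leaf 4, emit neighbor 9.
Step 5: leaves = {6,9}. Remove smallest leaf 6, emit neighbor 8.
Step 6: leaves = {8,9}. Remove smallest leaf 8, emit neighbor 1.
Step 7: leaves = {1,9}. Remove smallest leaf 1, emit neighbor 7.
Done: 2 vertices remain (7, 9). Sequence = [5 4 4 9 8 1 7]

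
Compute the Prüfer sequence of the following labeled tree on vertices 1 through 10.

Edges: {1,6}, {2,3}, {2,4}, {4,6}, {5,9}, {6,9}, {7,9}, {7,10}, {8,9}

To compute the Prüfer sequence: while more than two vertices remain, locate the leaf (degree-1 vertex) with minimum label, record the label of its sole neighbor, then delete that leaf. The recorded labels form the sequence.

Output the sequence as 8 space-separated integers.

Answer: 6 2 4 6 9 9 9 7

Derivation:
Step 1: leaves = {1,3,5,8,10}. Remove smallest leaf 1, emit neighbor 6.
Step 2: leaves = {3,5,8,10}. Remove smallest leaf 3, emit neighbor 2.
Step 3: leaves = {2,5,8,10}. Remove smallest leaf 2, emit neighbor 4.
Step 4: leaves = {4,5,8,10}. Remove smallest leaf 4, emit neighbor 6.
Step 5: leaves = {5,6,8,10}. Remove smallest leaf 5, emit neighbor 9.
Step 6: leaves = {6,8,10}. Remove smallest leaf 6, emit neighbor 9.
Step 7: leaves = {8,10}. Remove smallest leaf 8, emit neighbor 9.
Step 8: leaves = {9,10}. Remove smallest leaf 9, emit neighbor 7.
Done: 2 vertices remain (7, 10). Sequence = [6 2 4 6 9 9 9 7]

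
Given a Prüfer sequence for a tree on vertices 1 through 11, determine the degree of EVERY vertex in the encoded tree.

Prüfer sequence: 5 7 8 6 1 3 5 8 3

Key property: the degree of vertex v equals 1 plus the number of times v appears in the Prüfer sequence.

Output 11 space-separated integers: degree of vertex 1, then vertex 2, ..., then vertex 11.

p_1 = 5: count[5] becomes 1
p_2 = 7: count[7] becomes 1
p_3 = 8: count[8] becomes 1
p_4 = 6: count[6] becomes 1
p_5 = 1: count[1] becomes 1
p_6 = 3: count[3] becomes 1
p_7 = 5: count[5] becomes 2
p_8 = 8: count[8] becomes 2
p_9 = 3: count[3] becomes 2
Degrees (1 + count): deg[1]=1+1=2, deg[2]=1+0=1, deg[3]=1+2=3, deg[4]=1+0=1, deg[5]=1+2=3, deg[6]=1+1=2, deg[7]=1+1=2, deg[8]=1+2=3, deg[9]=1+0=1, deg[10]=1+0=1, deg[11]=1+0=1

Answer: 2 1 3 1 3 2 2 3 1 1 1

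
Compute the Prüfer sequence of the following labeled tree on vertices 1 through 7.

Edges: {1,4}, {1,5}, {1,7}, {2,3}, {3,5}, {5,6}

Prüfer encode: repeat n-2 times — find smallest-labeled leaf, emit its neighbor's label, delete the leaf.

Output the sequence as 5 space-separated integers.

Answer: 3 5 1 5 1

Derivation:
Step 1: leaves = {2,4,6,7}. Remove smallest leaf 2, emit neighbor 3.
Step 2: leaves = {3,4,6,7}. Remove smallest leaf 3, emit neighbor 5.
Step 3: leaves = {4,6,7}. Remove smallest leaf 4, emit neighbor 1.
Step 4: leaves = {6,7}. Remove smallest leaf 6, emit neighbor 5.
Step 5: leaves = {5,7}. Remove smallest leaf 5, emit neighbor 1.
Done: 2 vertices remain (1, 7). Sequence = [3 5 1 5 1]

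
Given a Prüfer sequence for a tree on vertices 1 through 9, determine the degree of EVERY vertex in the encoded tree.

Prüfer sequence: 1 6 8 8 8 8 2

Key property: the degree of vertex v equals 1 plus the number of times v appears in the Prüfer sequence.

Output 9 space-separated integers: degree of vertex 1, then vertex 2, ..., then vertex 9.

Answer: 2 2 1 1 1 2 1 5 1

Derivation:
p_1 = 1: count[1] becomes 1
p_2 = 6: count[6] becomes 1
p_3 = 8: count[8] becomes 1
p_4 = 8: count[8] becomes 2
p_5 = 8: count[8] becomes 3
p_6 = 8: count[8] becomes 4
p_7 = 2: count[2] becomes 1
Degrees (1 + count): deg[1]=1+1=2, deg[2]=1+1=2, deg[3]=1+0=1, deg[4]=1+0=1, deg[5]=1+0=1, deg[6]=1+1=2, deg[7]=1+0=1, deg[8]=1+4=5, deg[9]=1+0=1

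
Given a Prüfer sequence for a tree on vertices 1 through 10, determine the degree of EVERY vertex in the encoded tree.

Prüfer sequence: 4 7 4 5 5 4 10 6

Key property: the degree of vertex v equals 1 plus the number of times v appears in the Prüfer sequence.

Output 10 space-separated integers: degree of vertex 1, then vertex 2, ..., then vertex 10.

p_1 = 4: count[4] becomes 1
p_2 = 7: count[7] becomes 1
p_3 = 4: count[4] becomes 2
p_4 = 5: count[5] becomes 1
p_5 = 5: count[5] becomes 2
p_6 = 4: count[4] becomes 3
p_7 = 10: count[10] becomes 1
p_8 = 6: count[6] becomes 1
Degrees (1 + count): deg[1]=1+0=1, deg[2]=1+0=1, deg[3]=1+0=1, deg[4]=1+3=4, deg[5]=1+2=3, deg[6]=1+1=2, deg[7]=1+1=2, deg[8]=1+0=1, deg[9]=1+0=1, deg[10]=1+1=2

Answer: 1 1 1 4 3 2 2 1 1 2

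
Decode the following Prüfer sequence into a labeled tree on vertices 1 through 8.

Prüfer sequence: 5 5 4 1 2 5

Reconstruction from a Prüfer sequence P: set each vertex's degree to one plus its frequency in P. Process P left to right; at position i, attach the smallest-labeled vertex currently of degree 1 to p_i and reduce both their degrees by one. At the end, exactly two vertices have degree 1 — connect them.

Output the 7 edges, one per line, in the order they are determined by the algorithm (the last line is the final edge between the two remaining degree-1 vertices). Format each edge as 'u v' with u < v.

Initial degrees: {1:2, 2:2, 3:1, 4:2, 5:4, 6:1, 7:1, 8:1}
Step 1: smallest deg-1 vertex = 3, p_1 = 5. Add edge {3,5}. Now deg[3]=0, deg[5]=3.
Step 2: smallest deg-1 vertex = 6, p_2 = 5. Add edge {5,6}. Now deg[6]=0, deg[5]=2.
Step 3: smallest deg-1 vertex = 7, p_3 = 4. Add edge {4,7}. Now deg[7]=0, deg[4]=1.
Step 4: smallest deg-1 vertex = 4, p_4 = 1. Add edge {1,4}. Now deg[4]=0, deg[1]=1.
Step 5: smallest deg-1 vertex = 1, p_5 = 2. Add edge {1,2}. Now deg[1]=0, deg[2]=1.
Step 6: smallest deg-1 vertex = 2, p_6 = 5. Add edge {2,5}. Now deg[2]=0, deg[5]=1.
Final: two remaining deg-1 vertices are 5, 8. Add edge {5,8}.

Answer: 3 5
5 6
4 7
1 4
1 2
2 5
5 8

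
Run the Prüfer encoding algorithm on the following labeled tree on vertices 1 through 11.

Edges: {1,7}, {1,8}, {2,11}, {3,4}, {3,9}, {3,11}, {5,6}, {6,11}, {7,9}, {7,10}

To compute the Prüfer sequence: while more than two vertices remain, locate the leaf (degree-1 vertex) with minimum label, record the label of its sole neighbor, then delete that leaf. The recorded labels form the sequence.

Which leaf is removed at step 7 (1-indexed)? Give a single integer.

Step 1: current leaves = {2,4,5,8,10}. Remove leaf 2 (neighbor: 11).
Step 2: current leaves = {4,5,8,10}. Remove leaf 4 (neighbor: 3).
Step 3: current leaves = {5,8,10}. Remove leaf 5 (neighbor: 6).
Step 4: current leaves = {6,8,10}. Remove leaf 6 (neighbor: 11).
Step 5: current leaves = {8,10,11}. Remove leaf 8 (neighbor: 1).
Step 6: current leaves = {1,10,11}. Remove leaf 1 (neighbor: 7).
Step 7: current leaves = {10,11}. Remove leaf 10 (neighbor: 7).

Answer: 10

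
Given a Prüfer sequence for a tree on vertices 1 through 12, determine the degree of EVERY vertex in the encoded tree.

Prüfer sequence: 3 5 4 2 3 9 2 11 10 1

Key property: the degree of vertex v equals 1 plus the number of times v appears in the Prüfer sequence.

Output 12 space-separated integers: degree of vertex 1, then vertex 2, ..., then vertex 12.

Answer: 2 3 3 2 2 1 1 1 2 2 2 1

Derivation:
p_1 = 3: count[3] becomes 1
p_2 = 5: count[5] becomes 1
p_3 = 4: count[4] becomes 1
p_4 = 2: count[2] becomes 1
p_5 = 3: count[3] becomes 2
p_6 = 9: count[9] becomes 1
p_7 = 2: count[2] becomes 2
p_8 = 11: count[11] becomes 1
p_9 = 10: count[10] becomes 1
p_10 = 1: count[1] becomes 1
Degrees (1 + count): deg[1]=1+1=2, deg[2]=1+2=3, deg[3]=1+2=3, deg[4]=1+1=2, deg[5]=1+1=2, deg[6]=1+0=1, deg[7]=1+0=1, deg[8]=1+0=1, deg[9]=1+1=2, deg[10]=1+1=2, deg[11]=1+1=2, deg[12]=1+0=1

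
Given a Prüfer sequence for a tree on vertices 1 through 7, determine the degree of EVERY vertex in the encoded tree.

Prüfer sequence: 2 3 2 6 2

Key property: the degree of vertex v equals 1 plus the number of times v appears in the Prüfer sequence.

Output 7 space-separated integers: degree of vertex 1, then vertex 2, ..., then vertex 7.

p_1 = 2: count[2] becomes 1
p_2 = 3: count[3] becomes 1
p_3 = 2: count[2] becomes 2
p_4 = 6: count[6] becomes 1
p_5 = 2: count[2] becomes 3
Degrees (1 + count): deg[1]=1+0=1, deg[2]=1+3=4, deg[3]=1+1=2, deg[4]=1+0=1, deg[5]=1+0=1, deg[6]=1+1=2, deg[7]=1+0=1

Answer: 1 4 2 1 1 2 1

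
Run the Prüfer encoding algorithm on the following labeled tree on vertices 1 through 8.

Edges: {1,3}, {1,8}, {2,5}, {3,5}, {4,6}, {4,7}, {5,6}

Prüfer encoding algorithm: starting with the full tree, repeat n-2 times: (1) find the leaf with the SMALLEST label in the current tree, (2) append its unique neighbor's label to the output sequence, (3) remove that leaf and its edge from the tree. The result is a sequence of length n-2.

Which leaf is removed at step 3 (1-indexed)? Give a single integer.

Step 1: current leaves = {2,7,8}. Remove leaf 2 (neighbor: 5).
Step 2: current leaves = {7,8}. Remove leaf 7 (neighbor: 4).
Step 3: current leaves = {4,8}. Remove leaf 4 (neighbor: 6).

Answer: 4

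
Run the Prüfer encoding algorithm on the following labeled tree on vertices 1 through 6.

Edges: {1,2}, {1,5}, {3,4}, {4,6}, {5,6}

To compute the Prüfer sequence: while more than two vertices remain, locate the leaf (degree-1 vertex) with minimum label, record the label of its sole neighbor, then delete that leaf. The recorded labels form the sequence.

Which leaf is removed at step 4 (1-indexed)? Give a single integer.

Step 1: current leaves = {2,3}. Remove leaf 2 (neighbor: 1).
Step 2: current leaves = {1,3}. Remove leaf 1 (neighbor: 5).
Step 3: current leaves = {3,5}. Remove leaf 3 (neighbor: 4).
Step 4: current leaves = {4,5}. Remove leaf 4 (neighbor: 6).

Answer: 4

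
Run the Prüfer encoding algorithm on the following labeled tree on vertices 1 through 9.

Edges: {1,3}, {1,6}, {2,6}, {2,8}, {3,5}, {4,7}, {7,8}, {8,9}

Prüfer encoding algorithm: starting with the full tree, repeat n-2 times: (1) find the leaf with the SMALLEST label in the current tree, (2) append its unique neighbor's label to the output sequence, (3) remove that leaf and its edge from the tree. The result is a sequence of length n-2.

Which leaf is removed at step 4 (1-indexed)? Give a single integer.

Step 1: current leaves = {4,5,9}. Remove leaf 4 (neighbor: 7).
Step 2: current leaves = {5,7,9}. Remove leaf 5 (neighbor: 3).
Step 3: current leaves = {3,7,9}. Remove leaf 3 (neighbor: 1).
Step 4: current leaves = {1,7,9}. Remove leaf 1 (neighbor: 6).

Answer: 1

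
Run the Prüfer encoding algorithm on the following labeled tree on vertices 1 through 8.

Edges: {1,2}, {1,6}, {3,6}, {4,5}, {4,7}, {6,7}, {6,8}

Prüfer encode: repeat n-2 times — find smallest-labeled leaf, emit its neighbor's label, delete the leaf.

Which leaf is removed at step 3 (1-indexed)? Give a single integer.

Step 1: current leaves = {2,3,5,8}. Remove leaf 2 (neighbor: 1).
Step 2: current leaves = {1,3,5,8}. Remove leaf 1 (neighbor: 6).
Step 3: current leaves = {3,5,8}. Remove leaf 3 (neighbor: 6).

Answer: 3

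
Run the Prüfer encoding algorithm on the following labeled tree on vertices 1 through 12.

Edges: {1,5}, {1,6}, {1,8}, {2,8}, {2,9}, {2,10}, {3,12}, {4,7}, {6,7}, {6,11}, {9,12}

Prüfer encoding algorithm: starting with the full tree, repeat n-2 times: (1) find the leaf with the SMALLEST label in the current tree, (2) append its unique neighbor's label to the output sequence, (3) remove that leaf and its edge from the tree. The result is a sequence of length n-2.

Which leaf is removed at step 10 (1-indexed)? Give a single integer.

Answer: 2

Derivation:
Step 1: current leaves = {3,4,5,10,11}. Remove leaf 3 (neighbor: 12).
Step 2: current leaves = {4,5,10,11,12}. Remove leaf 4 (neighbor: 7).
Step 3: current leaves = {5,7,10,11,12}. Remove leaf 5 (neighbor: 1).
Step 4: current leaves = {7,10,11,12}. Remove leaf 7 (neighbor: 6).
Step 5: current leaves = {10,11,12}. Remove leaf 10 (neighbor: 2).
Step 6: current leaves = {11,12}. Remove leaf 11 (neighbor: 6).
Step 7: current leaves = {6,12}. Remove leaf 6 (neighbor: 1).
Step 8: current leaves = {1,12}. Remove leaf 1 (neighbor: 8).
Step 9: current leaves = {8,12}. Remove leaf 8 (neighbor: 2).
Step 10: current leaves = {2,12}. Remove leaf 2 (neighbor: 9).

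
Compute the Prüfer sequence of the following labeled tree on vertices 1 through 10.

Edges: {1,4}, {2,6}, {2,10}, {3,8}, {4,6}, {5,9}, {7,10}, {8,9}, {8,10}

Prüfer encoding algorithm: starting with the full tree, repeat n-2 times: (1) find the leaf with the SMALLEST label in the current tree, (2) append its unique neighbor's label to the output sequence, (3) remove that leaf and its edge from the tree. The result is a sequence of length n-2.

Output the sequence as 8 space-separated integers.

Answer: 4 8 6 9 2 10 10 8

Derivation:
Step 1: leaves = {1,3,5,7}. Remove smallest leaf 1, emit neighbor 4.
Step 2: leaves = {3,4,5,7}. Remove smallest leaf 3, emit neighbor 8.
Step 3: leaves = {4,5,7}. Remove smallest leaf 4, emit neighbor 6.
Step 4: leaves = {5,6,7}. Remove smallest leaf 5, emit neighbor 9.
Step 5: leaves = {6,7,9}. Remove smallest leaf 6, emit neighbor 2.
Step 6: leaves = {2,7,9}. Remove smallest leaf 2, emit neighbor 10.
Step 7: leaves = {7,9}. Remove smallest leaf 7, emit neighbor 10.
Step 8: leaves = {9,10}. Remove smallest leaf 9, emit neighbor 8.
Done: 2 vertices remain (8, 10). Sequence = [4 8 6 9 2 10 10 8]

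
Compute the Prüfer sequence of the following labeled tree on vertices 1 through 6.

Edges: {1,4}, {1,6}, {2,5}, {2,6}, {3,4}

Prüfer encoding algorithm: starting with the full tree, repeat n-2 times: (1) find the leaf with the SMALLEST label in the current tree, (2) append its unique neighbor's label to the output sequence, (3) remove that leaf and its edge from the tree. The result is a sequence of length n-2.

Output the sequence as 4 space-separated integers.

Step 1: leaves = {3,5}. Remove smallest leaf 3, emit neighbor 4.
Step 2: leaves = {4,5}. Remove smallest leaf 4, emit neighbor 1.
Step 3: leaves = {1,5}. Remove smallest leaf 1, emit neighbor 6.
Step 4: leaves = {5,6}. Remove smallest leaf 5, emit neighbor 2.
Done: 2 vertices remain (2, 6). Sequence = [4 1 6 2]

Answer: 4 1 6 2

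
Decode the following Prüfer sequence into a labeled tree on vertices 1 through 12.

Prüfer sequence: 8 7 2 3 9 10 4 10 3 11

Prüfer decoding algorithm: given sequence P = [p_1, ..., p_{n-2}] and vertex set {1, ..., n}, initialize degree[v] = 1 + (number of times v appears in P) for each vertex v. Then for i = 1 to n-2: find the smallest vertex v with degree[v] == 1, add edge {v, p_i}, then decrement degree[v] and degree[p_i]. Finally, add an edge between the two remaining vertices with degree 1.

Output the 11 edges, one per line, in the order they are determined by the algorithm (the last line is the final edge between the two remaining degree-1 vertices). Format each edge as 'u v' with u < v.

Answer: 1 8
5 7
2 6
2 3
7 9
8 10
4 9
4 10
3 10
3 11
11 12

Derivation:
Initial degrees: {1:1, 2:2, 3:3, 4:2, 5:1, 6:1, 7:2, 8:2, 9:2, 10:3, 11:2, 12:1}
Step 1: smallest deg-1 vertex = 1, p_1 = 8. Add edge {1,8}. Now deg[1]=0, deg[8]=1.
Step 2: smallest deg-1 vertex = 5, p_2 = 7. Add edge {5,7}. Now deg[5]=0, deg[7]=1.
Step 3: smallest deg-1 vertex = 6, p_3 = 2. Add edge {2,6}. Now deg[6]=0, deg[2]=1.
Step 4: smallest deg-1 vertex = 2, p_4 = 3. Add edge {2,3}. Now deg[2]=0, deg[3]=2.
Step 5: smallest deg-1 vertex = 7, p_5 = 9. Add edge {7,9}. Now deg[7]=0, deg[9]=1.
Step 6: smallest deg-1 vertex = 8, p_6 = 10. Add edge {8,10}. Now deg[8]=0, deg[10]=2.
Step 7: smallest deg-1 vertex = 9, p_7 = 4. Add edge {4,9}. Now deg[9]=0, deg[4]=1.
Step 8: smallest deg-1 vertex = 4, p_8 = 10. Add edge {4,10}. Now deg[4]=0, deg[10]=1.
Step 9: smallest deg-1 vertex = 10, p_9 = 3. Add edge {3,10}. Now deg[10]=0, deg[3]=1.
Step 10: smallest deg-1 vertex = 3, p_10 = 11. Add edge {3,11}. Now deg[3]=0, deg[11]=1.
Final: two remaining deg-1 vertices are 11, 12. Add edge {11,12}.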